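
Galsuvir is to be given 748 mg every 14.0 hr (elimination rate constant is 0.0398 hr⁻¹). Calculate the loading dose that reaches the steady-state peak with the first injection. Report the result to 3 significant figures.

1750 mg

Accumulation ratio R = 1 / (1 − e^(−kτ)) = 1 / (1 − e^(−0.03980×14.0)) = 1 / (1 − 0.5728) = 2.341
Loading dose = maintenance dose × R = 748 × 2.341 ≈ 1750 mg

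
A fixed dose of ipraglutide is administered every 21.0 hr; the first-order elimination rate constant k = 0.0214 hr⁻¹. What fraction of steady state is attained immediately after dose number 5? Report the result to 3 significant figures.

0.894

f_n = 1 − e^(−nkτ) = 1 − e^(−5 × 0.02140 × 21.0) = 1 − e^(−2.247) = 1 − 0.1057 ≈ 0.894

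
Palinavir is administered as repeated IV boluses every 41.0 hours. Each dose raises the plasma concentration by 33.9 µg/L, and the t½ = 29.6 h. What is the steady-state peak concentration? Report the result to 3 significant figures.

k = ln 2 / 29.6 = 0.02342 h⁻¹
Fraction remaining after one interval: e^(−kτ) = e^(−0.02342 × 41.0) = 0.3829
R = 1 / (1 − 0.3829) = 1.620
Css,max = 33.9 × 1.620 ≈ 54.9 µg/L

54.9 µg/L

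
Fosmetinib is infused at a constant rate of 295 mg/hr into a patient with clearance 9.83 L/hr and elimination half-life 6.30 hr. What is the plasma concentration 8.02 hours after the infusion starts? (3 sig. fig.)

Css = rate / CL = 295 / 9.83 = 30.01 µg/mL
k = ln 2 / 6.30 = 0.1100 hr⁻¹
C(t) = Css (1 − e^(−kt)) = 30.01 × (1 − e^(−0.8824)) = 30.01 × 0.5862 ≈ 17.6 µg/mL

17.6 µg/mL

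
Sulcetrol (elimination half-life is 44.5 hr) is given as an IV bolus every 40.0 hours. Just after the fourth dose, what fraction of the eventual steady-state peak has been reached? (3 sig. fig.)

0.917

k = ln 2 / 44.5 = 0.01558 hr⁻¹
f_n = 1 − e^(−nkτ) = 1 − e^(−4 × 0.01558 × 40.0) = 1 − e^(−2.492) = 1 − 0.08273 ≈ 0.917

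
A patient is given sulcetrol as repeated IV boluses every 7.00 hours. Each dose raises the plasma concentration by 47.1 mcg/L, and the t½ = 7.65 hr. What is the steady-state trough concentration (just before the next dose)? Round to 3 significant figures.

53.2 mcg/L

k = ln 2 / 7.65 = 0.09061 hr⁻¹
Fraction remaining after one interval: e^(−kτ) = e^(−0.09061 × 7.00) = 0.5303
R = 1 / (1 − 0.5303) = 2.129
Css,max = 47.1 × 2.129 = 100.3 mcg/L
Css,min = Css,max × e^(−kτ) = 100.3 × 0.5303 ≈ 53.2 mcg/L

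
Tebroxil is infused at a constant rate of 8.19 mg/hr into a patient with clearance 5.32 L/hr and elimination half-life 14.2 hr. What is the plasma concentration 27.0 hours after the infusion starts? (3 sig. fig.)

1.13 µg/mL

Css = rate / CL = 8.19 / 5.32 = 1.539 µg/mL
k = ln 2 / 14.2 = 0.04881 hr⁻¹
C(t) = Css (1 − e^(−kt)) = 1.539 × (1 − e^(−1.318)) = 1.539 × 0.7323 ≈ 1.13 µg/mL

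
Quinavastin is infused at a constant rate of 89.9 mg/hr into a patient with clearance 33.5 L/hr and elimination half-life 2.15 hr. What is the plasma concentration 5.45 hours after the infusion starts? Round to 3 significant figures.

2.22 µg/mL

Css = rate / CL = 89.9 / 33.5 = 2.684 µg/mL
k = ln 2 / 2.15 = 0.3224 hr⁻¹
C(t) = Css (1 − e^(−kt)) = 2.684 × (1 − e^(−1.757)) = 2.684 × 0.8274 ≈ 2.22 µg/mL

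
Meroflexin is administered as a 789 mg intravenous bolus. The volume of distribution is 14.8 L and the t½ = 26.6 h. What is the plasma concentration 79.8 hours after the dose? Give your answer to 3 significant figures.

6.66 mg/L

C₀ = dose / V = 789 / 14.8 = 53.31 mg/L
k = ln 2 / 26.6 = 0.02606 h⁻¹
C(t) = C₀ e^(−kt) = 53.31 × e^(−0.02606 × 79.8) = 53.31 × e^(−2.079) = 53.31 × 0.1250 ≈ 6.66 mg/L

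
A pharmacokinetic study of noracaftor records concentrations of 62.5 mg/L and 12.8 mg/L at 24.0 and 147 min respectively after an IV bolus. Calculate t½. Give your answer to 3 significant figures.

k = ln(C₁/C₂) / (t₂ − t₁) = ln(62.5/12.8) / (147 − 24.0)
  = 1.586 / 123.0 = 0.01289 min⁻¹
t½ = ln 2 / k = ln 2 / 0.01289 ≈ 53.8 minutes

53.8 minutes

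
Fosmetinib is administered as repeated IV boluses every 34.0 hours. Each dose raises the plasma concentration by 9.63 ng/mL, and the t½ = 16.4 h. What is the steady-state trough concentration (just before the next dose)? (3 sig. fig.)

3.00 ng/mL

k = ln 2 / 16.4 = 0.04227 h⁻¹
Fraction remaining after one interval: e^(−kτ) = e^(−0.04227 × 34.0) = 0.2376
R = 1 / (1 − 0.2376) = 1.312
Css,max = 9.63 × 1.312 = 12.63 ng/mL
Css,min = Css,max × e^(−kτ) = 12.63 × 0.2376 ≈ 3.00 ng/mL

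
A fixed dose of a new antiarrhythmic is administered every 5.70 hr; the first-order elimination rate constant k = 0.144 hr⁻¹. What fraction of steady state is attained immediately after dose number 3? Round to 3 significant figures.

0.915

f_n = 1 − e^(−nkτ) = 1 − e^(−3 × 0.1440 × 5.70) = 1 − e^(−2.462) = 1 − 0.08523 ≈ 0.915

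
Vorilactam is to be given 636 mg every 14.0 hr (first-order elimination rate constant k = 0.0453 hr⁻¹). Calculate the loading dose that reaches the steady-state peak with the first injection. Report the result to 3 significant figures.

1350 mg

Accumulation ratio R = 1 / (1 − e^(−kτ)) = 1 / (1 − e^(−0.04530×14.0)) = 1 / (1 − 0.5304) = 2.129
Loading dose = maintenance dose × R = 636 × 2.129 ≈ 1350 mg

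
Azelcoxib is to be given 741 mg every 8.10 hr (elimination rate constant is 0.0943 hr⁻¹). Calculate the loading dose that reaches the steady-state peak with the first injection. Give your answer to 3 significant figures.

1390 mg

Accumulation ratio R = 1 / (1 − e^(−kτ)) = 1 / (1 − e^(−0.09430×8.10)) = 1 / (1 − 0.4659) = 1.872
Loading dose = maintenance dose × R = 741 × 1.872 ≈ 1390 mg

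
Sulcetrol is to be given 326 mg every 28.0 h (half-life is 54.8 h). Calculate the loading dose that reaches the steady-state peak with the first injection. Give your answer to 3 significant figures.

k = ln 2 / 54.8 = 0.01265 h⁻¹
Accumulation ratio R = 1 / (1 − e^(−kτ)) = 1 / (1 − e^(−0.01265×28.0)) = 1 / (1 − 0.7018) = 3.353
Loading dose = maintenance dose × R = 326 × 3.353 ≈ 1090 mg

1090 mg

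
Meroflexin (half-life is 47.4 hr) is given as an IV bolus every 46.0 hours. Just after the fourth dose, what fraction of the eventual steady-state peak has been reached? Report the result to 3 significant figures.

k = ln 2 / 47.4 = 0.01462 hr⁻¹
f_n = 1 − e^(−nkτ) = 1 − e^(−4 × 0.01462 × 46.0) = 1 − e^(−2.691) = 1 − 0.06783 ≈ 0.932

0.932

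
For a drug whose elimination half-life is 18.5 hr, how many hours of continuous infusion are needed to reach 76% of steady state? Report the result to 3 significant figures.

38.1 hours

k = ln 2 / 18.5 = 0.03747 hr⁻¹
f = 1 − e^(−kt)  ⇒  t = −ln(1 − f) / k
t = −ln(1 − 0.76) / 0.03747 = 1.427 / 0.03747 ≈ 38.1 hours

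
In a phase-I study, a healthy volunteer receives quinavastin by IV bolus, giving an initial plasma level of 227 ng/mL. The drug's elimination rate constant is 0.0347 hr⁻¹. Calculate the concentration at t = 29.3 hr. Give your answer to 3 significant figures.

82.1 ng/mL

C(t) = C₀ e^(−kt) = 227 × e^(−0.03470 × 29.3) = 227 × e^(−1.017) = 227 × 0.3618 ≈ 82.1 ng/mL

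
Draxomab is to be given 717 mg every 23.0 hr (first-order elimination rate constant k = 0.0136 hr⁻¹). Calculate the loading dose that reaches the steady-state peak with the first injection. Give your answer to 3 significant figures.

2670 mg

Accumulation ratio R = 1 / (1 − e^(−kτ)) = 1 / (1 − e^(−0.01360×23.0)) = 1 / (1 − 0.7314) = 3.723
Loading dose = maintenance dose × R = 717 × 3.723 ≈ 2670 mg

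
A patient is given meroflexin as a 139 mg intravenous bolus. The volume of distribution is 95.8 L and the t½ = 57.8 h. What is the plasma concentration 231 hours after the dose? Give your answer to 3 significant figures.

C₀ = dose / V = 139 / 95.8 = 1.451 mg/L
k = ln 2 / 57.8 = 0.01199 h⁻¹
C(t) = C₀ e^(−kt) = 1.451 × e^(−0.01199 × 231) = 1.451 × e^(−2.770) = 1.451 × 0.06265 ≈ 0.0909 mg/L

0.0909 mg/L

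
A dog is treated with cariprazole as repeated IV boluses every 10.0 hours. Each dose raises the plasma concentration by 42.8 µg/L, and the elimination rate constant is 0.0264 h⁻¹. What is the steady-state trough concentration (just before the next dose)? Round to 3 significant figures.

142 µg/L

Fraction remaining after one interval: e^(−kτ) = e^(−0.02640 × 10.0) = 0.7680
R = 1 / (1 − 0.7680) = 4.310
Css,max = 42.8 × 4.310 = 184.5 µg/L
Css,min = Css,max × e^(−kτ) = 184.5 × 0.7680 ≈ 142 µg/L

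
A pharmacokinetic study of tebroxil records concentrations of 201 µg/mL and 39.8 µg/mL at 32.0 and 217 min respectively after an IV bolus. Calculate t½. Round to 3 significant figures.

k = ln(C₁/C₂) / (t₂ − t₁) = ln(201/39.8) / (217 − 32.0)
  = 1.619 / 185.0 = 0.008754 min⁻¹
t½ = ln 2 / k = ln 2 / 0.008754 ≈ 79.2 minutes

79.2 minutes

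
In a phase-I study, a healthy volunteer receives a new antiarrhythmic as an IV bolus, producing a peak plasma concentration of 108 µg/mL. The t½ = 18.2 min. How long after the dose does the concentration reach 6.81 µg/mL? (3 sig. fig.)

72.6 minutes

k = ln 2 / 18.2 = 0.03809 min⁻¹
C(t) = C₀ e^(−kt)  ⇒  t = ln(C₀/C) / k
t = ln(108/6.81) / 0.03809 = 2.764 / 0.03809 ≈ 72.6 minutes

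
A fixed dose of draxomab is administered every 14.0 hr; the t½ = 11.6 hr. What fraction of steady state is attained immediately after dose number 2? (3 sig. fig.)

0.812

k = ln 2 / 11.6 = 0.05975 hr⁻¹
f_n = 1 − e^(−nkτ) = 1 − e^(−2 × 0.05975 × 14.0) = 1 − e^(−1.673) = 1 − 0.1877 ≈ 0.812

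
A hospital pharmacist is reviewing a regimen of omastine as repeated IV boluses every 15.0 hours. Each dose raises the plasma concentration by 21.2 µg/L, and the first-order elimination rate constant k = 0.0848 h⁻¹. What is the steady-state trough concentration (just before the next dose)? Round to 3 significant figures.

8.26 µg/L

Fraction remaining after one interval: e^(−kτ) = e^(−0.08480 × 15.0) = 0.2803
R = 1 / (1 − 0.2803) = 1.389
Css,max = 21.2 × 1.389 = 29.46 µg/L
Css,min = Css,max × e^(−kτ) = 29.46 × 0.2803 ≈ 8.26 µg/L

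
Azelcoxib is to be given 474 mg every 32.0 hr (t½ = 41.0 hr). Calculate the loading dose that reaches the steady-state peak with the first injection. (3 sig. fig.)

1130 mg

k = ln 2 / 41.0 = 0.01691 hr⁻¹
Accumulation ratio R = 1 / (1 − e^(−kτ)) = 1 / (1 − e^(−0.01691×32.0)) = 1 / (1 − 0.5822) = 2.393
Loading dose = maintenance dose × R = 474 × 2.393 ≈ 1130 mg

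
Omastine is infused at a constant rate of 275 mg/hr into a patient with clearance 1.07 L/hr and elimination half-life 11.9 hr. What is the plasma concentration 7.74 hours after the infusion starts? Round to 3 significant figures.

93.3 µg/mL

Css = rate / CL = 275 / 1.07 = 257.0 µg/mL
k = ln 2 / 11.9 = 0.05825 hr⁻¹
C(t) = Css (1 − e^(−kt)) = 257.0 × (1 − e^(−0.4508)) = 257.0 × 0.3629 ≈ 93.3 µg/mL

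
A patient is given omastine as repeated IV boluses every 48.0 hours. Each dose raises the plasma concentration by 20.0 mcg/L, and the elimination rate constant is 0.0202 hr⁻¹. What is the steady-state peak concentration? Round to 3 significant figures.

Fraction remaining after one interval: e^(−kτ) = e^(−0.02020 × 48.0) = 0.3792
R = 1 / (1 − 0.3792) = 1.611
Css,max = 20.0 × 1.611 ≈ 32.2 mcg/L

32.2 mcg/L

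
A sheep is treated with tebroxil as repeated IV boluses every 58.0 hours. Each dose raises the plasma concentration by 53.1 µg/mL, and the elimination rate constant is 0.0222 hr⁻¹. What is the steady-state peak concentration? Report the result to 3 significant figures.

Fraction remaining after one interval: e^(−kτ) = e^(−0.02220 × 58.0) = 0.2759
R = 1 / (1 − 0.2759) = 1.381
Css,max = 53.1 × 1.381 ≈ 73.3 µg/mL

73.3 µg/mL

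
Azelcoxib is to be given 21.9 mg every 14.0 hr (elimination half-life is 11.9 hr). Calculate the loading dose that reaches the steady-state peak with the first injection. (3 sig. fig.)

k = ln 2 / 11.9 = 0.05825 hr⁻¹
Accumulation ratio R = 1 / (1 − e^(−kτ)) = 1 / (1 − e^(−0.05825×14.0)) = 1 / (1 − 0.4424) = 1.794
Loading dose = maintenance dose × R = 21.9 × 1.794 ≈ 39.3 mg

39.3 mg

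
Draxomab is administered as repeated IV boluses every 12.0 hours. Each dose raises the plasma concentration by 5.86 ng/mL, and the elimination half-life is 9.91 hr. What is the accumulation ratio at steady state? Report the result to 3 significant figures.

k = ln 2 / 9.91 = 0.06994 hr⁻¹
Fraction remaining after one interval: e^(−kτ) = e^(−0.06994 × 12.0) = 0.4320
R = 1 / (1 − 0.4320) = 1 / 0.5680 ≈ 1.76

1.76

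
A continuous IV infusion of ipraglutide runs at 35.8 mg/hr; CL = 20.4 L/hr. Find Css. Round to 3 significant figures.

Css = infusion rate / CL = 35.8 / 20.4 ≈ 1.75 mg/L

1.75 mg/L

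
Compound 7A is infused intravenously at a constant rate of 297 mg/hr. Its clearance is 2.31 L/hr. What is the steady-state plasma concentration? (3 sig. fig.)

129 µg/mL

Css = infusion rate / CL = 297 / 2.31 ≈ 129 µg/mL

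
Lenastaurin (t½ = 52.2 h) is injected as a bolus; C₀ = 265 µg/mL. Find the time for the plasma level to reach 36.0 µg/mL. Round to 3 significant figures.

k = ln 2 / 52.2 = 0.01328 h⁻¹
C(t) = C₀ e^(−kt)  ⇒  t = ln(C₀/C) / k
t = ln(265/36.0) / 0.01328 = 1.996 / 0.01328 ≈ 150 hours

150 hours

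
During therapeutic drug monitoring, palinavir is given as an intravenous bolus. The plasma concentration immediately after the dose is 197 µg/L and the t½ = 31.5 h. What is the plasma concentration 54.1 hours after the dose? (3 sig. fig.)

k = ln 2 / 31.5 = 0.02200 h⁻¹
C(t) = C₀ e^(−kt) = 197 × e^(−0.02200 × 54.1) = 197 × e^(−1.190) = 197 × 0.3041 ≈ 59.9 µg/L

59.9 µg/L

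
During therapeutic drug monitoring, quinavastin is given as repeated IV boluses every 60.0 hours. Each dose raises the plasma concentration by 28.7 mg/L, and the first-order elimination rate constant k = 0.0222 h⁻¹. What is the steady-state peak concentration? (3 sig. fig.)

39.0 mg/L

Fraction remaining after one interval: e^(−kτ) = e^(−0.02220 × 60.0) = 0.2639
R = 1 / (1 − 0.2639) = 1.359
Css,max = 28.7 × 1.359 ≈ 39.0 mg/L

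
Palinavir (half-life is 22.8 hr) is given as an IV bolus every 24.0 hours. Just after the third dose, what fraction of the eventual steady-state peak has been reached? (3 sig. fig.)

0.888

k = ln 2 / 22.8 = 0.03040 hr⁻¹
f_n = 1 − e^(−nkτ) = 1 − e^(−3 × 0.03040 × 24.0) = 1 − e^(−2.189) = 1 − 0.1120 ≈ 0.888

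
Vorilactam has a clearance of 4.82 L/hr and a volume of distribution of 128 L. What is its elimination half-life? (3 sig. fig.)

k = CL / V = 4.82 / 128 = 0.03766 hr⁻¹
t½ = ln 2 / k = ln 2 / 0.03766 ≈ 18.4 hours

18.4 hours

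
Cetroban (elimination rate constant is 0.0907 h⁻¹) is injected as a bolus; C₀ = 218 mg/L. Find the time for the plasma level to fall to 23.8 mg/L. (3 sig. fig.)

C(t) = C₀ e^(−kt)  ⇒  t = ln(C₀/C) / k
t = ln(218/23.8) / 0.09070 = 2.215 / 0.09070 ≈ 24.4 hours

24.4 hours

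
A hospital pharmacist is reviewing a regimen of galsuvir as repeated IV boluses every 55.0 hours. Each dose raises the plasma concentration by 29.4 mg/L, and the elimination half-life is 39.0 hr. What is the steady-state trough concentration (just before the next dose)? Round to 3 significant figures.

17.7 mg/L

k = ln 2 / 39.0 = 0.01777 hr⁻¹
Fraction remaining after one interval: e^(−kτ) = e^(−0.01777 × 55.0) = 0.3762
R = 1 / (1 − 0.3762) = 1.603
Css,max = 29.4 × 1.603 = 47.13 mg/L
Css,min = Css,max × e^(−kτ) = 47.13 × 0.3762 ≈ 17.7 mg/L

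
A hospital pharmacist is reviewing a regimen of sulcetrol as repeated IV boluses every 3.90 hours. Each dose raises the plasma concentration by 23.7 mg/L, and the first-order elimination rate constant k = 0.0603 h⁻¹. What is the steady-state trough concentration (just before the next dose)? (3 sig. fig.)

89.4 mg/L

Fraction remaining after one interval: e^(−kτ) = e^(−0.06030 × 3.90) = 0.7904
R = 1 / (1 − 0.7904) = 4.772
Css,max = 23.7 × 4.772 = 113.1 mg/L
Css,min = Css,max × e^(−kτ) = 113.1 × 0.7904 ≈ 89.4 mg/L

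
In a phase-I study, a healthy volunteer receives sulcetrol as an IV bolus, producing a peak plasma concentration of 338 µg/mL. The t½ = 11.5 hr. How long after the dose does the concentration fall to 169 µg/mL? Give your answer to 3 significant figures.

11.5 hours

k = ln 2 / 11.5 = 0.06027 hr⁻¹
C(t) = C₀ e^(−kt)  ⇒  t = ln(C₀/C) / k
t = ln(338/169) / 0.06027 = 0.6931 / 0.06027 ≈ 11.5 hours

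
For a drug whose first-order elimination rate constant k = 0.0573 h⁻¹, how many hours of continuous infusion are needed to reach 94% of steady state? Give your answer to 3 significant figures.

f = 1 − e^(−kt)  ⇒  t = −ln(1 − f) / k
t = −ln(1 − 0.94) / 0.05730 = 2.813 / 0.05730 ≈ 49.1 hours

49.1 hours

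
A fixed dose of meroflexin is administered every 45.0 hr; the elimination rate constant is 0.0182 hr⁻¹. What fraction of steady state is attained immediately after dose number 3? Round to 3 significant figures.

f_n = 1 − e^(−nkτ) = 1 − e^(−3 × 0.01820 × 45.0) = 1 − e^(−2.457) = 1 − 0.08569 ≈ 0.914

0.914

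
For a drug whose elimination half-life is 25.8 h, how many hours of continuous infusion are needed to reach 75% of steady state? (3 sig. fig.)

k = ln 2 / 25.8 = 0.02687 h⁻¹
f = 1 − e^(−kt)  ⇒  t = −ln(1 − f) / k
t = −ln(1 − 0.75) / 0.02687 = 1.386 / 0.02687 ≈ 51.6 hours

51.6 hours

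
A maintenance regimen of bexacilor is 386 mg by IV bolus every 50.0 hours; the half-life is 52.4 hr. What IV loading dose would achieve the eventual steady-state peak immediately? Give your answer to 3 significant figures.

798 mg

k = ln 2 / 52.4 = 0.01323 hr⁻¹
Accumulation ratio R = 1 / (1 − e^(−kτ)) = 1 / (1 − e^(−0.01323×50.0)) = 1 / (1 − 0.5161) = 2.067
Loading dose = maintenance dose × R = 386 × 2.067 ≈ 798 mg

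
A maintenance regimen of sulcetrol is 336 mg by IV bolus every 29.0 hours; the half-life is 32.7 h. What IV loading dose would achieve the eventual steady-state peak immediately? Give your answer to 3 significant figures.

732 mg

k = ln 2 / 32.7 = 0.02120 h⁻¹
Accumulation ratio R = 1 / (1 − e^(−kτ)) = 1 / (1 − e^(−0.02120×29.0)) = 1 / (1 − 0.5408) = 2.178
Loading dose = maintenance dose × R = 336 × 2.178 ≈ 732 mg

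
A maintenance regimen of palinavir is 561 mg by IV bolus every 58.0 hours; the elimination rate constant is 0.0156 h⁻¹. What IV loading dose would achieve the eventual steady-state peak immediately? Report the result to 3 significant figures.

942 mg

Accumulation ratio R = 1 / (1 − e^(−kτ)) = 1 / (1 − e^(−0.01560×58.0)) = 1 / (1 − 0.4046) = 1.680
Loading dose = maintenance dose × R = 561 × 1.680 ≈ 942 mg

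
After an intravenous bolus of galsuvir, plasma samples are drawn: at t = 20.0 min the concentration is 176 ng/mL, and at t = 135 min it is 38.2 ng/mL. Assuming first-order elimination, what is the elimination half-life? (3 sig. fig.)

52.2 minutes

k = ln(C₁/C₂) / (t₂ − t₁) = ln(176/38.2) / (135 − 20.0)
  = 1.528 / 115.0 = 0.01328 min⁻¹
t½ = ln 2 / k = ln 2 / 0.01328 ≈ 52.2 minutes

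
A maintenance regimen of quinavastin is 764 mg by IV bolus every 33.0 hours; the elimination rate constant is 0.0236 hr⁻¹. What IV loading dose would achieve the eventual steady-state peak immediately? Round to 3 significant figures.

1410 mg

Accumulation ratio R = 1 / (1 − e^(−kτ)) = 1 / (1 − e^(−0.02360×33.0)) = 1 / (1 − 0.4590) = 1.848
Loading dose = maintenance dose × R = 764 × 1.848 ≈ 1410 mg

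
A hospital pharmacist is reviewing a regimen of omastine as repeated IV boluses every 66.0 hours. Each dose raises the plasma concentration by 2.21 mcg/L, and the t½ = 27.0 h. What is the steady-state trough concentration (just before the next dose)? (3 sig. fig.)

0.497 mcg/L

k = ln 2 / 27.0 = 0.02567 h⁻¹
Fraction remaining after one interval: e^(−kτ) = e^(−0.02567 × 66.0) = 0.1837
R = 1 / (1 − 0.1837) = 1.225
Css,max = 2.21 × 1.225 = 2.707 mcg/L
Css,min = Css,max × e^(−kτ) = 2.707 × 0.1837 ≈ 0.497 mcg/L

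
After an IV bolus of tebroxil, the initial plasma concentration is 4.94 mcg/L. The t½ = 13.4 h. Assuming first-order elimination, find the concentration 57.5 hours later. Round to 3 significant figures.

0.252 mcg/L

k = ln 2 / 13.4 = 0.05173 h⁻¹
C(t) = C₀ e^(−kt) = 4.94 × e^(−0.05173 × 57.5) = 4.94 × e^(−2.974) = 4.94 × 0.05108 ≈ 0.252 mcg/L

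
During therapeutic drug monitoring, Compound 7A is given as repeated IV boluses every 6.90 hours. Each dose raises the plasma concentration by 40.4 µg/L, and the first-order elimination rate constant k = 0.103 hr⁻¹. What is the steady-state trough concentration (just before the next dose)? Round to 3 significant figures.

Fraction remaining after one interval: e^(−kτ) = e^(−0.1030 × 6.90) = 0.4913
R = 1 / (1 − 0.4913) = 1.966
Css,max = 40.4 × 1.966 = 79.42 µg/L
Css,min = Css,max × e^(−kτ) = 79.42 × 0.4913 ≈ 39.0 µg/L

39.0 µg/L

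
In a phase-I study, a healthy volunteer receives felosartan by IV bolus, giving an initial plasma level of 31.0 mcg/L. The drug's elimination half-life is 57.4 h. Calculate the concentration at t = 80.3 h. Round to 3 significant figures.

k = ln 2 / 57.4 = 0.01208 h⁻¹
C(t) = C₀ e^(−kt) = 31.0 × e^(−0.01208 × 80.3) = 31.0 × e^(−0.9697) = 31.0 × 0.3792 ≈ 11.8 mcg/L

11.8 mcg/L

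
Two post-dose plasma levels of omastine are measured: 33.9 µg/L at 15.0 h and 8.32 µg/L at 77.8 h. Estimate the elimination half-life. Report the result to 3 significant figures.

31.0 hours

k = ln(C₁/C₂) / (t₂ − t₁) = ln(33.9/8.32) / (77.8 − 15.0)
  = 1.405 / 62.80 = 0.02237 h⁻¹
t½ = ln 2 / k = ln 2 / 0.02237 ≈ 31.0 hours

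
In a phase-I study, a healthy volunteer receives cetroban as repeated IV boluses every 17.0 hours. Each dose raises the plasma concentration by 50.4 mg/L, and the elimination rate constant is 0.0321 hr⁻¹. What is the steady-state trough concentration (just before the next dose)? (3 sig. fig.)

Fraction remaining after one interval: e^(−kτ) = e^(−0.03210 × 17.0) = 0.5794
R = 1 / (1 − 0.5794) = 2.378
Css,max = 50.4 × 2.378 = 119.8 mg/L
Css,min = Css,max × e^(−kτ) = 119.8 × 0.5794 ≈ 69.4 mg/L

69.4 mg/L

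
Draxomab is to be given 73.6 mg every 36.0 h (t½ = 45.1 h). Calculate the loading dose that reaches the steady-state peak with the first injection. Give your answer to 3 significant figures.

173 mg

k = ln 2 / 45.1 = 0.01537 h⁻¹
Accumulation ratio R = 1 / (1 − e^(−kτ)) = 1 / (1 − e^(−0.01537×36.0)) = 1 / (1 − 0.5751) = 2.353
Loading dose = maintenance dose × R = 73.6 × 2.353 ≈ 173 mg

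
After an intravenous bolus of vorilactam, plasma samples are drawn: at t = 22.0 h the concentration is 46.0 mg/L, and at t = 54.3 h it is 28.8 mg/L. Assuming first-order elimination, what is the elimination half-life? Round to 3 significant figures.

47.8 hours

k = ln(C₁/C₂) / (t₂ − t₁) = ln(46.0/28.8) / (54.3 − 22.0)
  = 0.4683 / 32.30 = 0.01450 h⁻¹
t½ = ln 2 / k = ln 2 / 0.01450 ≈ 47.8 hours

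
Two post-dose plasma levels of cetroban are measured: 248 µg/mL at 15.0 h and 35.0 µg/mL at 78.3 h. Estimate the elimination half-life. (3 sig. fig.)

22.4 hours

k = ln(C₁/C₂) / (t₂ − t₁) = ln(248/35.0) / (78.3 − 15.0)
  = 1.958 / 63.30 = 0.03093 h⁻¹
t½ = ln 2 / k = ln 2 / 0.03093 ≈ 22.4 hours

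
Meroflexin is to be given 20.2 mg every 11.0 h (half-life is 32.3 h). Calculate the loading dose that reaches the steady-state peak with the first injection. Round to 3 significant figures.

k = ln 2 / 32.3 = 0.02146 h⁻¹
Accumulation ratio R = 1 / (1 − e^(−kτ)) = 1 / (1 − e^(−0.02146×11.0)) = 1 / (1 − 0.7897) = 4.756
Loading dose = maintenance dose × R = 20.2 × 4.756 ≈ 96.1 mg

96.1 mg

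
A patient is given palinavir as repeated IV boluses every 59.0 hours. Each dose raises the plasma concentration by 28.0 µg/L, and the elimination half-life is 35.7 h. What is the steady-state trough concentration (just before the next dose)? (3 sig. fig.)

k = ln 2 / 35.7 = 0.01942 h⁻¹
Fraction remaining after one interval: e^(−kτ) = e^(−0.01942 × 59.0) = 0.3181
R = 1 / (1 − 0.3181) = 1.466
Css,max = 28.0 × 1.466 = 41.06 µg/L
Css,min = Css,max × e^(−kτ) = 41.06 × 0.3181 ≈ 13.1 µg/L

13.1 µg/L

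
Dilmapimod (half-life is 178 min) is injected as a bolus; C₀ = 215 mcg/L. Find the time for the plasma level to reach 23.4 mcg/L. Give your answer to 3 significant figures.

k = ln 2 / 178 = 0.003894 min⁻¹
C(t) = C₀ e^(−kt)  ⇒  t = ln(C₀/C) / k
t = ln(215/23.4) / 0.003894 = 2.218 / 0.003894 ≈ 570 minutes

570 minutes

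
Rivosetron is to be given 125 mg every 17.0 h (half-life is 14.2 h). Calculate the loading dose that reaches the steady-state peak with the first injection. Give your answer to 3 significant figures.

222 mg

k = ln 2 / 14.2 = 0.04881 h⁻¹
Accumulation ratio R = 1 / (1 − e^(−kτ)) = 1 / (1 − e^(−0.04881×17.0)) = 1 / (1 − 0.4361) = 1.773
Loading dose = maintenance dose × R = 125 × 1.773 ≈ 222 mg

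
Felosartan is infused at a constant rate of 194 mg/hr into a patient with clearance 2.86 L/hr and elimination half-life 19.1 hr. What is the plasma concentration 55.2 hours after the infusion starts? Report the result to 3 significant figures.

58.7 µg/mL

Css = rate / CL = 194 / 2.86 = 67.83 µg/mL
k = ln 2 / 19.1 = 0.03629 hr⁻¹
C(t) = Css (1 − e^(−kt)) = 67.83 × (1 − e^(−2.003)) = 67.83 × 0.8651 ≈ 58.7 µg/mL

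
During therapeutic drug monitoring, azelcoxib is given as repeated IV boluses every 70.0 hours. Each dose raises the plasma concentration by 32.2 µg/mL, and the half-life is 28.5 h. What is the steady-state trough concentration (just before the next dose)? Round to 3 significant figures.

7.18 µg/mL

k = ln 2 / 28.5 = 0.02432 h⁻¹
Fraction remaining after one interval: e^(−kτ) = e^(−0.02432 × 70.0) = 0.1822
R = 1 / (1 − 0.1822) = 1.223
Css,max = 32.2 × 1.223 = 39.38 µg/mL
Css,min = Css,max × e^(−kτ) = 39.38 × 0.1822 ≈ 7.18 µg/mL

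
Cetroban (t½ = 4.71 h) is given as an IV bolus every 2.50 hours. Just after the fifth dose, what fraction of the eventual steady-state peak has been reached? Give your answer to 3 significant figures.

k = ln 2 / 4.71 = 0.1472 h⁻¹
f_n = 1 − e^(−nkτ) = 1 − e^(−5 × 0.1472 × 2.50) = 1 − e^(−1.840) = 1 − 0.1589 ≈ 0.841

0.841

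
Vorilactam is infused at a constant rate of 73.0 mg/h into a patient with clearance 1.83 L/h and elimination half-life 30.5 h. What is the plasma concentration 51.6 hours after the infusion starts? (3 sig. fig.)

27.5 µg/mL

Css = rate / CL = 73.0 / 1.83 = 39.89 µg/mL
k = ln 2 / 30.5 = 0.02273 h⁻¹
C(t) = Css (1 − e^(−kt)) = 39.89 × (1 − e^(−1.173)) = 39.89 × 0.6905 ≈ 27.5 µg/mL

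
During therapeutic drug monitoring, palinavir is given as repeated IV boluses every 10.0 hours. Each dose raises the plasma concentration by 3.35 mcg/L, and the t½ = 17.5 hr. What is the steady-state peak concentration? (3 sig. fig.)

10.2 mcg/L

k = ln 2 / 17.5 = 0.03961 hr⁻¹
Fraction remaining after one interval: e^(−kτ) = e^(−0.03961 × 10.0) = 0.6730
R = 1 / (1 − 0.6730) = 3.058
Css,max = 3.35 × 3.058 ≈ 10.2 mcg/L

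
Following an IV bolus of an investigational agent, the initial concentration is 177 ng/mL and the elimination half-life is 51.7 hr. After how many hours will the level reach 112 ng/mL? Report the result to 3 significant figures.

k = ln 2 / 51.7 = 0.01341 hr⁻¹
C(t) = C₀ e^(−kt)  ⇒  t = ln(C₀/C) / k
t = ln(177/112) / 0.01341 = 0.4577 / 0.01341 ≈ 34.1 hours

34.1 hours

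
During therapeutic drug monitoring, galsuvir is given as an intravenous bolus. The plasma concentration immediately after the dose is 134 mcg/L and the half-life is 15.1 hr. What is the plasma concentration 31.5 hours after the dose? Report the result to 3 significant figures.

k = ln 2 / 15.1 = 0.04590 hr⁻¹
31.5 hr is 2.086 half-lives, so C = 134 × (1/2)^2.086 = 134 × 0.2355 ≈ 31.6 mcg/L

31.6 mcg/L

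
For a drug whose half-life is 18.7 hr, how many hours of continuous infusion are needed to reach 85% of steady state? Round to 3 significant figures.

k = ln 2 / 18.7 = 0.03707 hr⁻¹
f = 1 − e^(−kt)  ⇒  t = −ln(1 − f) / k
t = −ln(1 − 0.85) / 0.03707 = 1.897 / 0.03707 ≈ 51.2 hours

51.2 hours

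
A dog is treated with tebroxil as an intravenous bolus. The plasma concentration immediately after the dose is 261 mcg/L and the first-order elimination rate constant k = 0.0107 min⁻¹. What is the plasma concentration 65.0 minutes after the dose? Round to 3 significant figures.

C(t) = C₀ e^(−kt) = 261 × e^(−0.01070 × 65.0) = 261 × e^(−0.6955) = 261 × 0.4988 ≈ 130 mcg/L

130 mcg/L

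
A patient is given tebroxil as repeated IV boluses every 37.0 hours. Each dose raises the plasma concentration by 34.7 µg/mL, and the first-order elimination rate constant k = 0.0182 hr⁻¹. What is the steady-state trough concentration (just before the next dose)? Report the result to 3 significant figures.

36.1 µg/mL

Fraction remaining after one interval: e^(−kτ) = e^(−0.01820 × 37.0) = 0.5100
R = 1 / (1 − 0.5100) = 2.041
Css,max = 34.7 × 2.041 = 70.81 µg/mL
Css,min = Css,max × e^(−kτ) = 70.81 × 0.5100 ≈ 36.1 µg/mL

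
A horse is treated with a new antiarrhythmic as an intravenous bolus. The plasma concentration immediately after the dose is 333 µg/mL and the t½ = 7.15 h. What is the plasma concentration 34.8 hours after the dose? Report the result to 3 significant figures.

k = ln 2 / 7.15 = 0.09694 h⁻¹
34.8 h is 4.867 half-lives, so C = 333 × (1/2)^4.867 = 333 × 0.03426 ≈ 11.4 µg/mL

11.4 µg/mL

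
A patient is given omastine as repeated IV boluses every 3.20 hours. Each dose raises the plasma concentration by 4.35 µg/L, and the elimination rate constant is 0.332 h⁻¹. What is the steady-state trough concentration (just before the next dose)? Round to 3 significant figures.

2.30 µg/L

Fraction remaining after one interval: e^(−kτ) = e^(−0.3320 × 3.20) = 0.3456
R = 1 / (1 − 0.3456) = 1.528
Css,max = 4.35 × 1.528 = 6.648 µg/L
Css,min = Css,max × e^(−kτ) = 6.648 × 0.3456 ≈ 2.30 µg/L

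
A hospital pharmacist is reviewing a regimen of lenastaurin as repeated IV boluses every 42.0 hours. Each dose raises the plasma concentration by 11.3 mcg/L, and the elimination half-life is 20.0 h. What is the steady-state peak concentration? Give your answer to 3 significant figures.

14.7 mcg/L

k = ln 2 / 20.0 = 0.03466 h⁻¹
Fraction remaining after one interval: e^(−kτ) = e^(−0.03466 × 42.0) = 0.2333
R = 1 / (1 − 0.2333) = 1.304
Css,max = 11.3 × 1.304 ≈ 14.7 mcg/L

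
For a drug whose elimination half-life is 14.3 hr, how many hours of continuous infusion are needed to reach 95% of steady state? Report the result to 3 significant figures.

k = ln 2 / 14.3 = 0.04847 hr⁻¹
f = 1 − e^(−kt)  ⇒  t = −ln(1 − f) / k
t = −ln(1 − 0.95) / 0.04847 = 2.996 / 0.04847 ≈ 61.8 hours

61.8 hours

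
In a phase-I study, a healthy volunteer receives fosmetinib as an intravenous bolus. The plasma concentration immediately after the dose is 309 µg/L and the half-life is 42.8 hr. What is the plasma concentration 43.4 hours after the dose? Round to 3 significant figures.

153 µg/L

k = ln 2 / 42.8 = 0.01620 hr⁻¹
43.4 hr is 1.014 half-lives, so C = 309 × (1/2)^1.014 = 309 × 0.4952 ≈ 153 µg/L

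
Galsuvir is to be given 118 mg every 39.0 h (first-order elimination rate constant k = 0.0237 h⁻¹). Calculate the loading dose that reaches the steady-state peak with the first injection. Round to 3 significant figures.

Accumulation ratio R = 1 / (1 − e^(−kτ)) = 1 / (1 − e^(−0.02370×39.0)) = 1 / (1 − 0.3968) = 1.658
Loading dose = maintenance dose × R = 118 × 1.658 ≈ 196 mg

196 mg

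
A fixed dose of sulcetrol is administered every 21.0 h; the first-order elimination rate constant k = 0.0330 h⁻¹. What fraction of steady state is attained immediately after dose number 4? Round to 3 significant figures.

f_n = 1 − e^(−nkτ) = 1 − e^(−4 × 0.03300 × 21.0) = 1 − e^(−2.772) = 1 − 0.06254 ≈ 0.937

0.937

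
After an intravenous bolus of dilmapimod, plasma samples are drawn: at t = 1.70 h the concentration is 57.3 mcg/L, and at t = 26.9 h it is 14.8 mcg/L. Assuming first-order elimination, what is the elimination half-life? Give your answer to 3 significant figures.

k = ln(C₁/C₂) / (t₂ − t₁) = ln(57.3/14.8) / (26.9 − 1.70)
  = 1.354 / 25.20 = 0.05372 h⁻¹
t½ = ln 2 / k = ln 2 / 0.05372 ≈ 12.9 hours

12.9 hours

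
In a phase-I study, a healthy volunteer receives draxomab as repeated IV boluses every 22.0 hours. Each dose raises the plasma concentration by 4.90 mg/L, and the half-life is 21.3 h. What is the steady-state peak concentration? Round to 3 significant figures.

9.58 mg/L

k = ln 2 / 21.3 = 0.03254 h⁻¹
Fraction remaining after one interval: e^(−kτ) = e^(−0.03254 × 22.0) = 0.4887
R = 1 / (1 − 0.4887) = 1.956
Css,max = 4.90 × 1.956 ≈ 9.58 mg/L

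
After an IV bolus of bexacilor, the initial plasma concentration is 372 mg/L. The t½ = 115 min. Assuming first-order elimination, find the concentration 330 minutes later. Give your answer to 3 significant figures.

50.9 mg/L

k = ln 2 / 115 = 0.006027 min⁻¹
C(t) = C₀ e^(−kt) = 372 × e^(−0.006027 × 330) = 372 × e^(−1.989) = 372 × 0.1368 ≈ 50.9 mg/L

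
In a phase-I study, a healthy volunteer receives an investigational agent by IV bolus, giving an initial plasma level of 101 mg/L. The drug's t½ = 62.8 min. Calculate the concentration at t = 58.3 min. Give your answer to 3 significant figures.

53.1 mg/L

k = ln 2 / 62.8 = 0.01104 min⁻¹
C(t) = C₀ e^(−kt) = 101 × e^(−0.01104 × 58.3) = 101 × e^(−0.6435) = 101 × 0.5255 ≈ 53.1 mg/L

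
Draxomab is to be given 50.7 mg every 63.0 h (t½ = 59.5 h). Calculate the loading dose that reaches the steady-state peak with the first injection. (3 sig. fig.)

97.5 mg

k = ln 2 / 59.5 = 0.01165 h⁻¹
Accumulation ratio R = 1 / (1 − e^(−kτ)) = 1 / (1 − e^(−0.01165×63.0)) = 1 / (1 − 0.4800) = 1.923
Loading dose = maintenance dose × R = 50.7 × 1.923 ≈ 97.5 mg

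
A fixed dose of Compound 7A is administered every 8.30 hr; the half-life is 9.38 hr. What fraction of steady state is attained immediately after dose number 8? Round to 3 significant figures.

0.993

k = ln 2 / 9.38 = 0.07390 hr⁻¹
f_n = 1 − e^(−nkτ) = 1 − e^(−8 × 0.07390 × 8.30) = 1 − e^(−4.907) = 1 − 0.007397 ≈ 0.993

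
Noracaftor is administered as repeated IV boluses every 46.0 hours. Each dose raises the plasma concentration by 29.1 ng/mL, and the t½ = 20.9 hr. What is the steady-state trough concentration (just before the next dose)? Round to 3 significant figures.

k = ln 2 / 20.9 = 0.03316 hr⁻¹
Fraction remaining after one interval: e^(−kτ) = e^(−0.03316 × 46.0) = 0.2175
R = 1 / (1 − 0.2175) = 1.278
Css,max = 29.1 × 1.278 = 37.19 ng/mL
Css,min = Css,max × e^(−kτ) = 37.19 × 0.2175 ≈ 8.09 ng/mL

8.09 ng/mL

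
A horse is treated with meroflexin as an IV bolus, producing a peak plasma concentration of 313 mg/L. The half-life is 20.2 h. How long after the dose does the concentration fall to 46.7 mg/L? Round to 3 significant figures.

k = ln 2 / 20.2 = 0.03431 h⁻¹
C(t) = C₀ e^(−kt)  ⇒  t = ln(C₀/C) / k
t = ln(313/46.7) / 0.03431 = 1.902 / 0.03431 ≈ 55.4 hours

55.4 hours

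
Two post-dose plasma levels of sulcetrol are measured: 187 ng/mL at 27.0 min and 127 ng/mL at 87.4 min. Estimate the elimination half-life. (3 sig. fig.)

k = ln(C₁/C₂) / (t₂ − t₁) = ln(187/127) / (87.4 − 27.0)
  = 0.3869 / 60.40 = 0.006406 min⁻¹
t½ = ln 2 / k = ln 2 / 0.006406 ≈ 108 minutes

108 minutes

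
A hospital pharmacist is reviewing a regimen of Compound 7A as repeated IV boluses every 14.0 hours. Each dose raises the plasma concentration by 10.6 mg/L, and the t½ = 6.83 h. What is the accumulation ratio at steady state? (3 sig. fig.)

k = ln 2 / 6.83 = 0.1015 h⁻¹
Fraction remaining after one interval: e^(−kτ) = e^(−0.1015 × 14.0) = 0.2415
R = 1 / (1 − 0.2415) = 1 / 0.7585 ≈ 1.32

1.32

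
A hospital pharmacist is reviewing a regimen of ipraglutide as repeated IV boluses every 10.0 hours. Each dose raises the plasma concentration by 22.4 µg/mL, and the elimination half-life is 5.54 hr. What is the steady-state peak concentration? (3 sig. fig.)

k = ln 2 / 5.54 = 0.1251 hr⁻¹
Fraction remaining after one interval: e^(−kτ) = e^(−0.1251 × 10.0) = 0.2862
R = 1 / (1 − 0.2862) = 1.401
Css,max = 22.4 × 1.401 ≈ 31.4 µg/mL

31.4 µg/mL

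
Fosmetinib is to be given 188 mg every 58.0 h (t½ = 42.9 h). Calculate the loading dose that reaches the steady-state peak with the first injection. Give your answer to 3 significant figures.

309 mg

k = ln 2 / 42.9 = 0.01616 h⁻¹
Accumulation ratio R = 1 / (1 − e^(−kτ)) = 1 / (1 − e^(−0.01616×58.0)) = 1 / (1 − 0.3918) = 1.644
Loading dose = maintenance dose × R = 188 × 1.644 ≈ 309 mg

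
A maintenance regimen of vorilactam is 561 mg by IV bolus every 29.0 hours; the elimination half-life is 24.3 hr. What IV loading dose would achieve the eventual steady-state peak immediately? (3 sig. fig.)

997 mg

k = ln 2 / 24.3 = 0.02852 hr⁻¹
Accumulation ratio R = 1 / (1 − e^(−kτ)) = 1 / (1 − e^(−0.02852×29.0)) = 1 / (1 − 0.4373) = 1.777
Loading dose = maintenance dose × R = 561 × 1.777 ≈ 997 mg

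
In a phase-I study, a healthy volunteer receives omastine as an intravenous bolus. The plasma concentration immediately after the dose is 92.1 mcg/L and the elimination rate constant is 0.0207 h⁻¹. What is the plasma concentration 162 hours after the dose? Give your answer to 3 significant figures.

C(t) = C₀ e^(−kt) = 92.1 × e^(−0.02070 × 162) = 92.1 × e^(−3.353) = 92.1 × 0.03497 ≈ 3.22 mcg/L

3.22 mcg/L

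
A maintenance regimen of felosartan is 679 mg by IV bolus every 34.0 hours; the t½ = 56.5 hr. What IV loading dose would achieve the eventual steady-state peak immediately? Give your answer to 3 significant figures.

k = ln 2 / 56.5 = 0.01227 hr⁻¹
Accumulation ratio R = 1 / (1 − e^(−kτ)) = 1 / (1 − e^(−0.01227×34.0)) = 1 / (1 − 0.6589) = 2.932
Loading dose = maintenance dose × R = 679 × 2.932 ≈ 1990 mg

1990 mg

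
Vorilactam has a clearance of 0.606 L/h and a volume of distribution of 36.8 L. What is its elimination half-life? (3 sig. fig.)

k = CL / V = 0.606 / 36.8 = 0.01647 h⁻¹
t½ = ln 2 / k = ln 2 / 0.01647 ≈ 42.1 hours

42.1 hours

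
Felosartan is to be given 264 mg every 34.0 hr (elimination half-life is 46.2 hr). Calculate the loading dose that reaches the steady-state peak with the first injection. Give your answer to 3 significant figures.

k = ln 2 / 46.2 = 0.01500 hr⁻¹
Accumulation ratio R = 1 / (1 − e^(−kτ)) = 1 / (1 − e^(−0.01500×34.0)) = 1 / (1 − 0.6004) = 2.503
Loading dose = maintenance dose × R = 264 × 2.503 ≈ 661 mg

661 mg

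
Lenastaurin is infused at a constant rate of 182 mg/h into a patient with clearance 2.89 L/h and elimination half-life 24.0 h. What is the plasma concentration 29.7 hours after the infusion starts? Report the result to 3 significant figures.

36.3 µg/mL

Css = rate / CL = 182 / 2.89 = 62.98 µg/mL
k = ln 2 / 24.0 = 0.02888 h⁻¹
C(t) = Css (1 − e^(−kt)) = 62.98 × (1 − e^(−0.8578)) = 62.98 × 0.5759 ≈ 36.3 µg/mL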